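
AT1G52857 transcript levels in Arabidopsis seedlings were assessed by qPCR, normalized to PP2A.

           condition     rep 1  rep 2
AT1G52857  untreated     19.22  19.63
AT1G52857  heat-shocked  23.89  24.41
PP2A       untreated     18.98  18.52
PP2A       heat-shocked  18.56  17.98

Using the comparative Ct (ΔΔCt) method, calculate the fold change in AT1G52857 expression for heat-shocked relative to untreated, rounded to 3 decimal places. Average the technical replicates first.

Mean Ct: AT1G52857 untreated 19.425; AT1G52857 heat-shocked 24.150; PP2A untreated 18.750; PP2A heat-shocked 18.270
ΔCt(untreated) = 19.425 − 18.750 = 0.675
ΔCt(heat-shocked) = 24.150 − 18.270 = 5.880
ΔΔCt = 5.880 − 0.675 = 5.205
Fold change = 2^(−5.205) = 0.0271

0.027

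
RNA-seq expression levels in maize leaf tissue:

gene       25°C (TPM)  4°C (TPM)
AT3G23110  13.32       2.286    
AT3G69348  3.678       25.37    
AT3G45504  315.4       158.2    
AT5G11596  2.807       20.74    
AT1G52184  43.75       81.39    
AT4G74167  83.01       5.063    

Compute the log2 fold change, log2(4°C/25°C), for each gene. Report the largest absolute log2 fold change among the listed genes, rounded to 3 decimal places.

4.035

log2(2.286/13.32) = -2.543  (AT3G23110)
log2(25.37/3.678) = 2.786  (AT3G69348)
log2(158.2/315.4) = -0.995  (AT3G45504)
log2(20.74/2.807) = 2.885  (AT5G11596)
log2(81.39/43.75) = 0.896  (AT1G52184)
log2(5.063/83.01) = -4.035  (AT4G74167)
The largest magnitude belongs to AT4G74167.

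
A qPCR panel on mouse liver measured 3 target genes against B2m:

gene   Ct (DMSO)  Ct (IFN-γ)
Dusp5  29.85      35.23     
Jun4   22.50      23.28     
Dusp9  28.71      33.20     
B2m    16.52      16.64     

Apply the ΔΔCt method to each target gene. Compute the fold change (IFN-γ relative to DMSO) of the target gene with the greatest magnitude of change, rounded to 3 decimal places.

Dusp5: ΔΔCt = (35.23−16.64) − (29.85−16.52) = 18.59 − 13.33 = 5.26; fold change = 2^-5.26 = 0.026
Jun4: ΔΔCt = (23.28−16.64) − (22.50−16.52) = 6.64 − 5.98 = 0.66; fold change = 2^-0.66 = 0.633
Dusp9: ΔΔCt = (33.20−16.64) − (28.71−16.52) = 16.56 − 12.19 = 4.37; fold change = 2^-4.37 = 0.048
Dusp5 has the largest |ΔΔCt| = 5.26.

0.026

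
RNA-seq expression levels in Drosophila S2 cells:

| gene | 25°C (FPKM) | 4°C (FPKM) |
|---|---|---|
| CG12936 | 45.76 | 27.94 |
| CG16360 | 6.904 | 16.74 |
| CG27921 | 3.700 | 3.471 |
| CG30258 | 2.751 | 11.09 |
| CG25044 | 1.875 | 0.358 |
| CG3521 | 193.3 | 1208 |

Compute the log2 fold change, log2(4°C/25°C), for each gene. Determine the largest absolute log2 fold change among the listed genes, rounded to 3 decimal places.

log2(27.94/45.76) = -0.712  (CG12936)
log2(16.74/6.904) = 1.278  (CG16360)
log2(3.471/3.700) = -0.092  (CG27921)
log2(11.09/2.751) = 2.011  (CG30258)
log2(0.358/1.875) = -2.389  (CG25044)
log2(1208/193.3) = 2.644  (CG3521)
The largest magnitude belongs to CG3521.

2.644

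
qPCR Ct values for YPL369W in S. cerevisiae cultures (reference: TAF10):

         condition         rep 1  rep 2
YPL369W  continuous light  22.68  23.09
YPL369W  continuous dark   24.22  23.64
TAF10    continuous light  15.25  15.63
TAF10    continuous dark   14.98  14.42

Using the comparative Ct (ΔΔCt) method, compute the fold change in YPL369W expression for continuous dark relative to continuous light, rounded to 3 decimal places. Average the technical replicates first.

Mean Ct: YPL369W continuous light 22.885; YPL369W continuous dark 23.930; TAF10 continuous light 15.440; TAF10 continuous dark 14.700
ΔCt(continuous light) = 22.885 − 15.440 = 7.445
ΔCt(continuous dark) = 23.930 − 14.700 = 9.230
ΔΔCt = 9.230 − 7.445 = 1.785
Fold change = 2^(−1.785) = 0.2902

0.290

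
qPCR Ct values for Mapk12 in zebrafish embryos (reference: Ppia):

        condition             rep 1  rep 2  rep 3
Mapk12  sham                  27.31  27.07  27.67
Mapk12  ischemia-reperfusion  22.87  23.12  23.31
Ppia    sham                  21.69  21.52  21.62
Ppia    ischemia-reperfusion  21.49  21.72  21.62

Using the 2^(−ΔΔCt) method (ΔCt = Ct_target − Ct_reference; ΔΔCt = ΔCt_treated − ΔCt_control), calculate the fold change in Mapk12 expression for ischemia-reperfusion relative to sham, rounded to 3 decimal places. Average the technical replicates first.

Mean Ct: Mapk12 sham 27.350; Mapk12 ischemia-reperfusion 23.100; Ppia sham 21.610; Ppia ischemia-reperfusion 21.610
ΔCt(sham) = 27.350 − 21.610 = 5.740
ΔCt(ischemia-reperfusion) = 23.100 − 21.610 = 1.490
ΔΔCt = 1.490 − 5.740 = -4.250
Fold change = 2^(−(-4.250)) = 2^4.250 = 19.0273

19.027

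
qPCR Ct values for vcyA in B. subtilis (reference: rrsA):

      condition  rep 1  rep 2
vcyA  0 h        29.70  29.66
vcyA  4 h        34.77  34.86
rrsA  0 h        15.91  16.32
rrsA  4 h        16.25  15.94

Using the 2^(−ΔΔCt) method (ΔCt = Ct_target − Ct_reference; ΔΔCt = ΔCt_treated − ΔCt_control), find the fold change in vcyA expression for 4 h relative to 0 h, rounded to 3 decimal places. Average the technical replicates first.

0.028

Mean Ct: vcyA 0 h 29.680; vcyA 4 h 34.815; rrsA 0 h 16.115; rrsA 4 h 16.095
ΔCt(0 h) = 29.680 − 16.115 = 13.565
ΔCt(4 h) = 34.815 − 16.095 = 18.720
ΔΔCt = 18.720 − 13.565 = 5.155
Fold change = 2^(−5.155) = 0.0281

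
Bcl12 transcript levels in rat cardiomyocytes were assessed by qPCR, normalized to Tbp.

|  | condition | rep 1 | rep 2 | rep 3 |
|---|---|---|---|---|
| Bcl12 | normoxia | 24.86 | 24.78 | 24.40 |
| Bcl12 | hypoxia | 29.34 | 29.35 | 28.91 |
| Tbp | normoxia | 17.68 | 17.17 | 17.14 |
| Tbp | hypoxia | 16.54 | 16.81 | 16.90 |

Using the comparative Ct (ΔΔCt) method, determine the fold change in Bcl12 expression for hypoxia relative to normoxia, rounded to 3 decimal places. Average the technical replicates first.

Mean Ct: Bcl12 normoxia 24.680; Bcl12 hypoxia 29.200; Tbp normoxia 17.330; Tbp hypoxia 16.750
ΔCt(normoxia) = 24.680 − 17.330 = 7.350
ΔCt(hypoxia) = 29.200 − 16.750 = 12.450
ΔΔCt = 12.450 − 7.350 = 5.100
Fold change = 2^(−5.100) = 0.0292

0.029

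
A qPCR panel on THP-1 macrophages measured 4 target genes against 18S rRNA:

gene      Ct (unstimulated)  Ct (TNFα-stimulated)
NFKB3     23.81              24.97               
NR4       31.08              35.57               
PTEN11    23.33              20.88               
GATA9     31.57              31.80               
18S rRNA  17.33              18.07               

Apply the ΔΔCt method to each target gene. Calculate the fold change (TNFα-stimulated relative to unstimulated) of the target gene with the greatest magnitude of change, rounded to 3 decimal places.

0.074

NFKB3: ΔΔCt = (24.97−18.07) − (23.81−17.33) = 6.90 − 6.48 = 0.42; fold change = 2^-0.42 = 0.747
NR4: ΔΔCt = (35.57−18.07) − (31.08−17.33) = 17.50 − 13.75 = 3.75; fold change = 2^-3.75 = 0.074
PTEN11: ΔΔCt = (20.88−18.07) − (23.33−17.33) = 2.81 − 6.00 = -3.19; fold change = 2^3.19 = 9.126
GATA9: ΔΔCt = (31.80−18.07) − (31.57−17.33) = 13.73 − 14.24 = -0.51; fold change = 2^0.51 = 1.424
NR4 has the largest |ΔΔCt| = 3.75.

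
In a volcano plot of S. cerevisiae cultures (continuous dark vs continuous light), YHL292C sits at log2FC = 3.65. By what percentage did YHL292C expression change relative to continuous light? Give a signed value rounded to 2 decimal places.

1155.33%

Fold change = 2^(3.65) = 12.5533
Percent change = (FC − 1) × 100% = (12.5533 − 1) × 100 = 1155.33%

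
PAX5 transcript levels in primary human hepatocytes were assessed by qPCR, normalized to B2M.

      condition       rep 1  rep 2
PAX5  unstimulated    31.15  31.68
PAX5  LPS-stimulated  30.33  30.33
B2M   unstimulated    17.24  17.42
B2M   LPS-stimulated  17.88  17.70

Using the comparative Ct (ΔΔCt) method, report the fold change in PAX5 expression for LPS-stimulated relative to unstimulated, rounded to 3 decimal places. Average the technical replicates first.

Mean Ct: PAX5 unstimulated 31.415; PAX5 LPS-stimulated 30.330; B2M unstimulated 17.330; B2M LPS-stimulated 17.790
ΔCt(unstimulated) = 31.415 − 17.330 = 14.085
ΔCt(LPS-stimulated) = 30.330 − 17.790 = 12.540
ΔΔCt = 12.540 − 14.085 = -1.545
Fold change = 2^(−(-1.545)) = 2^1.545 = 2.9180

2.918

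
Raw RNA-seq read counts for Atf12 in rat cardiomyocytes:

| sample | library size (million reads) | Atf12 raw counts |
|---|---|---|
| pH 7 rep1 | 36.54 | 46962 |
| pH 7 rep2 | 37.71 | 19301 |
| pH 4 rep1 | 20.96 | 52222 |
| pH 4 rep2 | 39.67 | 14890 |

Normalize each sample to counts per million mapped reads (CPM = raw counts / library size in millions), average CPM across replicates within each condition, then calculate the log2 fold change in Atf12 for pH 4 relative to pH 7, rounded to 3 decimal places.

CPM(pH 7 rep1) = 46962 / 36.54 = 1285.2217
CPM(pH 7 rep2) = 19301 / 37.71 = 511.8271
CPM(pH 4 rep1) = 52222 / 20.96 = 2491.5076
CPM(pH 4 rep2) = 14890 / 39.67 = 375.3466
mean CPM(pH 7) = 898.5244; mean CPM(pH 4) = 1433.4271
Fold change = 1433.4271 / 898.5244 = 1.59531
log2(1.59531) = 0.6738

0.674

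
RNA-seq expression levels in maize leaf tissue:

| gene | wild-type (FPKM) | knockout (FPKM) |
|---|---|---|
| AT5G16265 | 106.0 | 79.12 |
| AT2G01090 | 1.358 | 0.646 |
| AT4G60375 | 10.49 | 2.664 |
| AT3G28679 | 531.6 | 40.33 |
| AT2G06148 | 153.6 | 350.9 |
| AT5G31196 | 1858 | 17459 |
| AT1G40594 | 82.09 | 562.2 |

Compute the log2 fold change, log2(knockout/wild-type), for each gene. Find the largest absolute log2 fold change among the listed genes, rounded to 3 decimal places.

log2(79.12/106.0) = -0.422  (AT5G16265)
log2(0.646/1.358) = -1.072  (AT2G01090)
log2(2.664/10.49) = -1.977  (AT4G60375)
log2(40.33/531.6) = -3.720  (AT3G28679)
log2(350.9/153.6) = 1.192  (AT2G06148)
log2(17459/1858) = 3.232  (AT5G31196)
log2(562.2/82.09) = 2.776  (AT1G40594)
The largest magnitude belongs to AT3G28679.

3.720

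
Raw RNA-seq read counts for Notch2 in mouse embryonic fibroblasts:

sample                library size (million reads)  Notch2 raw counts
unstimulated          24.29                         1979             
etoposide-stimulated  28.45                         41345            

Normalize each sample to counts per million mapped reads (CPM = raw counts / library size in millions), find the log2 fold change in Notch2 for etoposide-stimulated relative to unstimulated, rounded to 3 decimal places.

4.157

CPM(unstimulated) = 1979 / 24.29 = 81.4739
CPM(etoposide-stimulated) = 41345 / 28.45 = 1453.2513
Fold change = 1453.2513 / 81.4739 = 17.83703
log2(17.83703) = 4.1568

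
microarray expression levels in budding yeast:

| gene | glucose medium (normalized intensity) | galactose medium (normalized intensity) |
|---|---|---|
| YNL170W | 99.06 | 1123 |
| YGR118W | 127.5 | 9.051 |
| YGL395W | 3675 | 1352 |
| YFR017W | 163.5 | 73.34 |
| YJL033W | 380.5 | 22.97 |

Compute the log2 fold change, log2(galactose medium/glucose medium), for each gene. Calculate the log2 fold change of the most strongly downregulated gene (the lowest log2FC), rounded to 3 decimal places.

-4.050

log2(1123/99.06) = 3.503  (YNL170W)
log2(9.051/127.5) = -3.816  (YGR118W)
log2(1352/3675) = -1.443  (YGL395W)
log2(73.34/163.5) = -1.157  (YFR017W)
log2(22.97/380.5) = -4.050  (YJL033W)
YJL033W is most strongly downregulated.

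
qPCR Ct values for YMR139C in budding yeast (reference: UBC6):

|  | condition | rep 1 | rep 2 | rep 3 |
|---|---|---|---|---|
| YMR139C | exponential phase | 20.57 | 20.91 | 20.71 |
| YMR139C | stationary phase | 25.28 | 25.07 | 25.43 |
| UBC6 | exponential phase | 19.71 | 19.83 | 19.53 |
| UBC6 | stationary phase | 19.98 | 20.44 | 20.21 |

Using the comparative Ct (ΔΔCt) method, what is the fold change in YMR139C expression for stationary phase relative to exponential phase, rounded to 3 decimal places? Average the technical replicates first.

Mean Ct: YMR139C exponential phase 20.730; YMR139C stationary phase 25.260; UBC6 exponential phase 19.690; UBC6 stationary phase 20.210
ΔCt(exponential phase) = 20.730 − 19.690 = 1.040
ΔCt(stationary phase) = 25.260 − 20.210 = 5.050
ΔΔCt = 5.050 − 1.040 = 4.010
Fold change = 2^(−4.010) = 0.0621

0.062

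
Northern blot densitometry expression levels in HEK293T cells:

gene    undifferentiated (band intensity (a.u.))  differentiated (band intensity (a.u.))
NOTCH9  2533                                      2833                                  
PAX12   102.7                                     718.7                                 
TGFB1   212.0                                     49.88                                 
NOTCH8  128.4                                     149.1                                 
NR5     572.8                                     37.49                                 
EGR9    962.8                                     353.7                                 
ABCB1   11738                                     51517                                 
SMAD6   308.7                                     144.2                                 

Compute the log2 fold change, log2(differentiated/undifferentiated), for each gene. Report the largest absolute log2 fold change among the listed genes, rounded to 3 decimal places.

3.933

log2(2833/2533) = 0.161  (NOTCH9)
log2(718.7/102.7) = 2.807  (PAX12)
log2(49.88/212.0) = -2.088  (TGFB1)
log2(149.1/128.4) = 0.216  (NOTCH8)
log2(37.49/572.8) = -3.933  (NR5)
log2(353.7/962.8) = -1.445  (EGR9)
log2(51517/11738) = 2.134  (ABCB1)
log2(144.2/308.7) = -1.098  (SMAD6)
The largest magnitude belongs to NR5.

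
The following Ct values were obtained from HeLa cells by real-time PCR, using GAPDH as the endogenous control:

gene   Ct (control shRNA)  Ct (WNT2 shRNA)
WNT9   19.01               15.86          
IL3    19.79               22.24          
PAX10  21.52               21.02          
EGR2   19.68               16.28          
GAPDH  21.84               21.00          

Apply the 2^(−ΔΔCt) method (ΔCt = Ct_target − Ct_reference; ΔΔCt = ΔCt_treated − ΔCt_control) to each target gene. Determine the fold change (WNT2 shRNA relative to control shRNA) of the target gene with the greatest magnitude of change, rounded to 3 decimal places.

0.102

WNT9: ΔΔCt = (15.86−21.00) − (19.01−21.84) = -5.14 − (-2.83) = -2.31; fold change = 2^2.31 = 4.959
IL3: ΔΔCt = (22.24−21.00) − (19.79−21.84) = 1.24 − (-2.05) = 3.29; fold change = 2^-3.29 = 0.102
PAX10: ΔΔCt = (21.02−21.00) − (21.52−21.84) = 0.02 − (-0.32) = 0.34; fold change = 2^-0.34 = 0.790
EGR2: ΔΔCt = (16.28−21.00) − (19.68−21.84) = -4.72 − (-2.16) = -2.56; fold change = 2^2.56 = 5.897
IL3 has the largest |ΔΔCt| = 3.29.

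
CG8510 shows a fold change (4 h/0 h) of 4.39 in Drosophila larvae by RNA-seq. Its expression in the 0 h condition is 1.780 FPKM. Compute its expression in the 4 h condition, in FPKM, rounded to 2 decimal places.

4 h expression = 1.780 × 4.39 = 7.81

7.81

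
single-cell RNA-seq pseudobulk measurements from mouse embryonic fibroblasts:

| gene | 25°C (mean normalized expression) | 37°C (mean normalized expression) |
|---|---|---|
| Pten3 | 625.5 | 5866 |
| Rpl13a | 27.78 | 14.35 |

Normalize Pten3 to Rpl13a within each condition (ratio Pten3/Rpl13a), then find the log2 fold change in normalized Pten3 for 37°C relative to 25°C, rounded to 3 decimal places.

4.182

Pten3/Rpl13a (25°C) = 625.5 / 27.78 = 22.516
Pten3/Rpl13a (37°C) = 5866 / 14.35 = 408.78
Fold change = 408.78 / 22.516 = 18.1550
log2(18.1550) = 4.1823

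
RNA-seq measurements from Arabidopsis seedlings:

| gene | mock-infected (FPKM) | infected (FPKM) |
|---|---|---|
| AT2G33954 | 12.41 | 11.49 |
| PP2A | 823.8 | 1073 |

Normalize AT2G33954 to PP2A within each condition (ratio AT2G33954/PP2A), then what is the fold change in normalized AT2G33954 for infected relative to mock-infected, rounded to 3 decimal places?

AT2G33954/PP2A (mock-infected) = 12.41 / 823.8 = 0.015064
AT2G33954/PP2A (infected) = 11.49 / 1073 = 0.010708
Fold change = 0.010708 / 0.015064 = 0.7108

0.711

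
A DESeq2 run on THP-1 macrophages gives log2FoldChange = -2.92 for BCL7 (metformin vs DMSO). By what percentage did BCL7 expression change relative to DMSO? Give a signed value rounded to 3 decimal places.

Fold change = 2^(-2.92) = 0.1321
Percent change = (FC − 1) × 100% = (0.1321 − 1) × 100 = -86.787%

-86.787%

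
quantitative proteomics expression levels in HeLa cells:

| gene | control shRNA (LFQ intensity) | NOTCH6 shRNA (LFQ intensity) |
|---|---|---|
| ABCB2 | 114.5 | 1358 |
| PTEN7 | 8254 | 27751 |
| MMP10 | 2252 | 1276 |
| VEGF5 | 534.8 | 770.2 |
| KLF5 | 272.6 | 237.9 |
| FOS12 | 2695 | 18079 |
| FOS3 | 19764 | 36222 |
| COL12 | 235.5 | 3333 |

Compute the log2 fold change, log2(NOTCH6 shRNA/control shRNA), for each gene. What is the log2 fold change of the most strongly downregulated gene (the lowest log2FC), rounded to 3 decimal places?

-0.820

log2(1358/114.5) = 3.568  (ABCB2)
log2(27751/8254) = 1.749  (PTEN7)
log2(1276/2252) = -0.820  (MMP10)
log2(770.2/534.8) = 0.526  (VEGF5)
log2(237.9/272.6) = -0.196  (KLF5)
log2(18079/2695) = 2.746  (FOS12)
log2(36222/19764) = 0.874  (FOS3)
log2(3333/235.5) = 3.823  (COL12)
MMP10 is most strongly downregulated.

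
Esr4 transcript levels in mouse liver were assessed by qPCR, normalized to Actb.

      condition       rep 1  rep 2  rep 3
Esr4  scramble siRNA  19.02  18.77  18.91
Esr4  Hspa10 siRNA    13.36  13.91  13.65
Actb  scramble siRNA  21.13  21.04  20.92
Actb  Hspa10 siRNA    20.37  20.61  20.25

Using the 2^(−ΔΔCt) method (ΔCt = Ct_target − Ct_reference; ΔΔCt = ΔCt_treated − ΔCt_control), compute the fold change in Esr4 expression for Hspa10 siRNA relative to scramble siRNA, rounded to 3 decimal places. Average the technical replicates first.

Mean Ct: Esr4 scramble siRNA 18.900; Esr4 Hspa10 siRNA 13.640; Actb scramble siRNA 21.030; Actb Hspa10 siRNA 20.410
ΔCt(scramble siRNA) = 18.900 − 21.030 = -2.130
ΔCt(Hspa10 siRNA) = 13.640 − 20.410 = -6.770
ΔΔCt = -6.770 − (-2.130) = -4.640
Fold change = 2^(−(-4.640)) = 2^4.640 = 24.9333

24.933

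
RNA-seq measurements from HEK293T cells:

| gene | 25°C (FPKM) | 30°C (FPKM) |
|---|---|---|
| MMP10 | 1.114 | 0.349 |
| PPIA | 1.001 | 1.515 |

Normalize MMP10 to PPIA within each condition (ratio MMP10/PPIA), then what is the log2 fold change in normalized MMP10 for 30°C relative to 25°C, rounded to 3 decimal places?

MMP10/PPIA (25°C) = 1.114 / 1.001 = 1.1129
MMP10/PPIA (30°C) = 0.349 / 1.515 = 0.23036
Fold change = 0.23036 / 1.1129 = 0.2070
log2(0.2070) = -2.2723

-2.272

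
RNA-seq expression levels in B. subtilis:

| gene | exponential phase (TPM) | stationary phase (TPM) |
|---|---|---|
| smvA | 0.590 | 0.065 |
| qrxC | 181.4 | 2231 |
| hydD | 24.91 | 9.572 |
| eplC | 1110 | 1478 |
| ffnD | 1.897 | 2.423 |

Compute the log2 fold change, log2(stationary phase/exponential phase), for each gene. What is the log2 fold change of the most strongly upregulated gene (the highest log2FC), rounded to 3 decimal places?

log2(0.065/0.590) = -3.182  (smvA)
log2(2231/181.4) = 3.620  (qrxC)
log2(9.572/24.91) = -1.380  (hydD)
log2(1478/1110) = 0.413  (eplC)
log2(2.423/1.897) = 0.353  (ffnD)
qrxC is most strongly upregulated.

3.620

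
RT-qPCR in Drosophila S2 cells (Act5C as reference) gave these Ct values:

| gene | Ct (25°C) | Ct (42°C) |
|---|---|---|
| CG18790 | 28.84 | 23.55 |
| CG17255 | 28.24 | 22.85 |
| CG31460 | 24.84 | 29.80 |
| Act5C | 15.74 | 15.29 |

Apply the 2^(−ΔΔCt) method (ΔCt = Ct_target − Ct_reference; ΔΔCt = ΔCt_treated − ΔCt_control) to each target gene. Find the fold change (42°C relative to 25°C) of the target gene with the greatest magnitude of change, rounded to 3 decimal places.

CG18790: ΔΔCt = (23.55−15.29) − (28.84−15.74) = 8.26 − 13.10 = -4.84; fold change = 2^4.84 = 28.641
CG17255: ΔΔCt = (22.85−15.29) − (28.24−15.74) = 7.56 − 12.50 = -4.94; fold change = 2^4.94 = 30.696
CG31460: ΔΔCt = (29.80−15.29) − (24.84−15.74) = 14.51 − 9.10 = 5.41; fold change = 2^-5.41 = 0.024
CG31460 has the largest |ΔΔCt| = 5.41.

0.024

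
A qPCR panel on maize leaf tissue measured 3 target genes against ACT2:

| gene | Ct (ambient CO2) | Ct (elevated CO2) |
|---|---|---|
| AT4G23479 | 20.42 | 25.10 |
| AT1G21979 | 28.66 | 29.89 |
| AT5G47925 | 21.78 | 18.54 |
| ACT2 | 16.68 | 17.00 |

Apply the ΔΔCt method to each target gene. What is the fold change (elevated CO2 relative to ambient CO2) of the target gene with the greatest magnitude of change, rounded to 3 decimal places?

AT4G23479: ΔΔCt = (25.10−17.00) − (20.42−16.68) = 8.10 − 3.74 = 4.36; fold change = 2^-4.36 = 0.049
AT1G21979: ΔΔCt = (29.89−17.00) − (28.66−16.68) = 12.89 − 11.98 = 0.91; fold change = 2^-0.91 = 0.532
AT5G47925: ΔΔCt = (18.54−17.00) − (21.78−16.68) = 1.54 − 5.10 = -3.56; fold change = 2^3.56 = 11.794
AT4G23479 has the largest |ΔΔCt| = 4.36.

0.049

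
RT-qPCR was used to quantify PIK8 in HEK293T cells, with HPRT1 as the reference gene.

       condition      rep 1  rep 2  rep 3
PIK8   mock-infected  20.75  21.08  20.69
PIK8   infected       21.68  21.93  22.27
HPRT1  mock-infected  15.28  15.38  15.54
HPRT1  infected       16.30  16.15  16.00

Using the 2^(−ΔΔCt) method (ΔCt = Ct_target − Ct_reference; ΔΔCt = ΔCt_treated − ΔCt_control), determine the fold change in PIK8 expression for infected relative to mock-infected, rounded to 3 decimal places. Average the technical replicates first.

Mean Ct: PIK8 mock-infected 20.840; PIK8 infected 21.960; HPRT1 mock-infected 15.400; HPRT1 infected 16.150
ΔCt(mock-infected) = 20.840 − 15.400 = 5.440
ΔCt(infected) = 21.960 − 16.150 = 5.810
ΔΔCt = 5.810 − 5.440 = 0.370
Fold change = 2^(−0.370) = 0.7738

0.774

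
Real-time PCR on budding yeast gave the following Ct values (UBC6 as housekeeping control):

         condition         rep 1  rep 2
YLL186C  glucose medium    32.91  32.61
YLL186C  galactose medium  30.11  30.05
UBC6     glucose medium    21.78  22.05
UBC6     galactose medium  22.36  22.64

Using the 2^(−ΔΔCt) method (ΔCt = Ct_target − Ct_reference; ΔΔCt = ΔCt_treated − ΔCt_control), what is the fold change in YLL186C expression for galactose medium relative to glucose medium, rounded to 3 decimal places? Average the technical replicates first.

9.613

Mean Ct: YLL186C glucose medium 32.760; YLL186C galactose medium 30.080; UBC6 glucose medium 21.915; UBC6 galactose medium 22.500
ΔCt(glucose medium) = 32.760 − 21.915 = 10.845
ΔCt(galactose medium) = 30.080 − 22.500 = 7.580
ΔΔCt = 7.580 − 10.845 = -3.265
Fold change = 2^(−(-3.265)) = 2^3.265 = 9.6131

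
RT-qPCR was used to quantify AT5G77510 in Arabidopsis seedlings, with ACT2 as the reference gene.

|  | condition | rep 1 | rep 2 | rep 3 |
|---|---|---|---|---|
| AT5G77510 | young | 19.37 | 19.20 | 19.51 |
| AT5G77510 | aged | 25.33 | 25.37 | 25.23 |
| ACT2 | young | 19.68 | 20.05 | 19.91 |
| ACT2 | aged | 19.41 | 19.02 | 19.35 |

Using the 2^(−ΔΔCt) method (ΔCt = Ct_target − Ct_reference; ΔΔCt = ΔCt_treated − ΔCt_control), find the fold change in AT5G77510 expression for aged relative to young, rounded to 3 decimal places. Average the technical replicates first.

0.011

Mean Ct: AT5G77510 young 19.360; AT5G77510 aged 25.310; ACT2 young 19.880; ACT2 aged 19.260
ΔCt(young) = 19.360 − 19.880 = -0.520
ΔCt(aged) = 25.310 − 19.260 = 6.050
ΔΔCt = 6.050 − (-0.520) = 6.570
Fold change = 2^(−6.570) = 0.0105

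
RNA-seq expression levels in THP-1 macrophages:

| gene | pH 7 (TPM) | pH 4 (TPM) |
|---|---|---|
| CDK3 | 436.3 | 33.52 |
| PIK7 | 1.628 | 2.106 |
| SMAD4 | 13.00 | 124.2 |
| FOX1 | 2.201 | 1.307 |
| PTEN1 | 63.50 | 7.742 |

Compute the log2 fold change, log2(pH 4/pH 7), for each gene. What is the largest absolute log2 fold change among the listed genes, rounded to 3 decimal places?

log2(33.52/436.3) = -3.702  (CDK3)
log2(2.106/1.628) = 0.371  (PIK7)
log2(124.2/13.00) = 3.256  (SMAD4)
log2(1.307/2.201) = -0.752  (FOX1)
log2(7.742/63.50) = -3.036  (PTEN1)
The largest magnitude belongs to CDK3.

3.702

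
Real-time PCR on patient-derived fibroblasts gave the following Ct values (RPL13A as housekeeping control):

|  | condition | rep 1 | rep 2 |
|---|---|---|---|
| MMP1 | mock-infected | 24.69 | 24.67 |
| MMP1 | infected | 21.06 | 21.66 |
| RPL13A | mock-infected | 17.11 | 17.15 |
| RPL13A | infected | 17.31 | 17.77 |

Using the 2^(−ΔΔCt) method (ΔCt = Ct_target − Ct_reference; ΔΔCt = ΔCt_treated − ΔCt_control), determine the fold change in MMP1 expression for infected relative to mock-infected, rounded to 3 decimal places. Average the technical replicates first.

Mean Ct: MMP1 mock-infected 24.680; MMP1 infected 21.360; RPL13A mock-infected 17.130; RPL13A infected 17.540
ΔCt(mock-infected) = 24.680 − 17.130 = 7.550
ΔCt(infected) = 21.360 − 17.540 = 3.820
ΔΔCt = 3.820 − 7.550 = -3.730
Fold change = 2^(−(-3.730)) = 2^3.730 = 13.2691

13.269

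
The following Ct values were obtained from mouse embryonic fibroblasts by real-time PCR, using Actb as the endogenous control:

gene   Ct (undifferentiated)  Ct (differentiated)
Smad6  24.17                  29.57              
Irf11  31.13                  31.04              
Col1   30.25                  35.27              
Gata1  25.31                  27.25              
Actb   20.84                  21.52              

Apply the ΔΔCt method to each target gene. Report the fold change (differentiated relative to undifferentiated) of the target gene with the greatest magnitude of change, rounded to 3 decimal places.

0.038

Smad6: ΔΔCt = (29.57−21.52) − (24.17−20.84) = 8.05 − 3.33 = 4.72; fold change = 2^-4.72 = 0.038
Irf11: ΔΔCt = (31.04−21.52) − (31.13−20.84) = 9.52 − 10.29 = -0.77; fold change = 2^0.77 = 1.705
Col1: ΔΔCt = (35.27−21.52) − (30.25−20.84) = 13.75 − 9.41 = 4.34; fold change = 2^-4.34 = 0.049
Gata1: ΔΔCt = (27.25−21.52) − (25.31−20.84) = 5.73 − 4.47 = 1.26; fold change = 2^-1.26 = 0.418
Smad6 has the largest |ΔΔCt| = 4.72.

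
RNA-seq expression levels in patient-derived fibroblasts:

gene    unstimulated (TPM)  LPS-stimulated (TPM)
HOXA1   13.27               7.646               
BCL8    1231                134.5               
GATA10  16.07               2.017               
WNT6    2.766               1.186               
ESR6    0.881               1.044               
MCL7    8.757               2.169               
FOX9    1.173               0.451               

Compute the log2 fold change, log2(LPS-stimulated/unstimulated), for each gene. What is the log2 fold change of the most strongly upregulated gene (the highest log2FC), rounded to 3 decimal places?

0.245

log2(7.646/13.27) = -0.795  (HOXA1)
log2(134.5/1231) = -3.194  (BCL8)
log2(2.017/16.07) = -2.994  (GATA10)
log2(1.186/2.766) = -1.222  (WNT6)
log2(1.044/0.881) = 0.245  (ESR6)
log2(2.169/8.757) = -2.013  (MCL7)
log2(0.451/1.173) = -1.379  (FOX9)
ESR6 is most strongly upregulated.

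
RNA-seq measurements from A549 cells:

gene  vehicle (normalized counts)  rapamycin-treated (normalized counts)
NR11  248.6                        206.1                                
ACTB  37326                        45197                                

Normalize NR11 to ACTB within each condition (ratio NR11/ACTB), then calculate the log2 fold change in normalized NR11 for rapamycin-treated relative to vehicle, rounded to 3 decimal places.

NR11/ACTB (vehicle) = 248.6 / 37326 = 0.0066602
NR11/ACTB (rapamycin-treated) = 206.1 / 45197 = 0.00456
Fold change = 0.00456 / 0.0066602 = 0.6847
log2(0.6847) = -0.5465

-0.547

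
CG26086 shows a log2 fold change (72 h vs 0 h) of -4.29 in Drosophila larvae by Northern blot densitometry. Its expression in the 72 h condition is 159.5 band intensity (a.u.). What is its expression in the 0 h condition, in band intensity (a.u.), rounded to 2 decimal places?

Fold change = 2^(-4.29) = 0.0511
0 h expression = 159.5 / 0.0511 = 3120.18

3120.18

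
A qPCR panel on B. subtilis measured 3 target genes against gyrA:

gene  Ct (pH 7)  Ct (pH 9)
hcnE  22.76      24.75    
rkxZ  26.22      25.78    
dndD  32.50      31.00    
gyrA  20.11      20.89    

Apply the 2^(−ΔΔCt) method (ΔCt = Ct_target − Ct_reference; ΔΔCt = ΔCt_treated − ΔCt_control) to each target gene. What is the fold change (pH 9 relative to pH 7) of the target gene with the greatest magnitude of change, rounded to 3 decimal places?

hcnE: ΔΔCt = (24.75−20.89) − (22.76−20.11) = 3.86 − 2.65 = 1.21; fold change = 2^-1.21 = 0.432
rkxZ: ΔΔCt = (25.78−20.89) − (26.22−20.11) = 4.89 − 6.11 = -1.22; fold change = 2^1.22 = 2.329
dndD: ΔΔCt = (31.00−20.89) − (32.50−20.11) = 10.11 − 12.39 = -2.28; fold change = 2^2.28 = 4.857
dndD has the largest |ΔΔCt| = 2.28.

4.857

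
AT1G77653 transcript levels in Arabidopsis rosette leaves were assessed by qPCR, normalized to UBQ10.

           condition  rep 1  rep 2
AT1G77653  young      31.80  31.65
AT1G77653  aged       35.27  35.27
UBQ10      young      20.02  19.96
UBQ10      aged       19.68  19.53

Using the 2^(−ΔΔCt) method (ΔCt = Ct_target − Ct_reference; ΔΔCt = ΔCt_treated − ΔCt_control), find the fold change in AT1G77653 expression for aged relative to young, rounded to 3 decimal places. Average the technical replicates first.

Mean Ct: AT1G77653 young 31.725; AT1G77653 aged 35.270; UBQ10 young 19.990; UBQ10 aged 19.605
ΔCt(young) = 31.725 − 19.990 = 11.735
ΔCt(aged) = 35.270 − 19.605 = 15.665
ΔΔCt = 15.665 − 11.735 = 3.930
Fold change = 2^(−3.930) = 0.0656

0.066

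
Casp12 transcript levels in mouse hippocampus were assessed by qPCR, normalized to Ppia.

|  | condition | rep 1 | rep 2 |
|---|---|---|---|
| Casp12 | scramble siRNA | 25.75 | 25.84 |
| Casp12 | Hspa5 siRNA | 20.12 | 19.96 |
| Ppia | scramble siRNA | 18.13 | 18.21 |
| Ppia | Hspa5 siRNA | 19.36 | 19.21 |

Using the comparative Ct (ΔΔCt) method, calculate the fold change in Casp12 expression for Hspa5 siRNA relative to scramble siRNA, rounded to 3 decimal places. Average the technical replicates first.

Mean Ct: Casp12 scramble siRNA 25.795; Casp12 Hspa5 siRNA 20.040; Ppia scramble siRNA 18.170; Ppia Hspa5 siRNA 19.285
ΔCt(scramble siRNA) = 25.795 − 18.170 = 7.625
ΔCt(Hspa5 siRNA) = 20.040 − 19.285 = 0.755
ΔΔCt = 0.755 − 7.625 = -6.870
Fold change = 2^(−(-6.870)) = 2^6.870 = 116.9704

116.970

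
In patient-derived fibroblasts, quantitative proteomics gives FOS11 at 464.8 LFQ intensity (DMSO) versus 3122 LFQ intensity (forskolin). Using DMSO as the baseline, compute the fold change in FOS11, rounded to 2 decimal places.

6.72

Fold change = 3122 / 464.8 = 6.717
FOS11 is upregulated.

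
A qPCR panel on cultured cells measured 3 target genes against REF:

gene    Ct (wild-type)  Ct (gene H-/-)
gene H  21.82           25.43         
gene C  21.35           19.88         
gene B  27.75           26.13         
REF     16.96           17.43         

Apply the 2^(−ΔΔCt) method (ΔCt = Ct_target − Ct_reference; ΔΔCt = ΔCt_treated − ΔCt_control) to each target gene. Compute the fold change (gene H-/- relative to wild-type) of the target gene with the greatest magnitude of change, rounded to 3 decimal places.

gene H: ΔΔCt = (25.43−17.43) − (21.82−16.96) = 8.00 − 4.86 = 3.14; fold change = 2^-3.14 = 0.113
gene C: ΔΔCt = (19.88−17.43) − (21.35−16.96) = 2.45 − 4.39 = -1.94; fold change = 2^1.94 = 3.837
gene B: ΔΔCt = (26.13−17.43) − (27.75−16.96) = 8.70 − 10.79 = -2.09; fold change = 2^2.09 = 4.257
gene H has the largest |ΔΔCt| = 3.14.

0.113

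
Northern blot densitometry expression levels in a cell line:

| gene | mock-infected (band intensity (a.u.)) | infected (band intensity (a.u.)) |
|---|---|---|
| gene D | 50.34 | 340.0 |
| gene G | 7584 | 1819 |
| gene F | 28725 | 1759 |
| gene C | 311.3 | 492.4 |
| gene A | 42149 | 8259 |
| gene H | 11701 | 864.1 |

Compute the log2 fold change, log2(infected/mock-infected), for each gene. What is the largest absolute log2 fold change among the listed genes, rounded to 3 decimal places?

4.029

log2(340.0/50.34) = 2.756  (gene D)
log2(1819/7584) = -2.060  (gene G)
log2(1759/28725) = -4.029  (gene F)
log2(492.4/311.3) = 0.662  (gene C)
log2(8259/42149) = -2.351  (gene A)
log2(864.1/11701) = -3.759  (gene H)
The largest magnitude belongs to gene F.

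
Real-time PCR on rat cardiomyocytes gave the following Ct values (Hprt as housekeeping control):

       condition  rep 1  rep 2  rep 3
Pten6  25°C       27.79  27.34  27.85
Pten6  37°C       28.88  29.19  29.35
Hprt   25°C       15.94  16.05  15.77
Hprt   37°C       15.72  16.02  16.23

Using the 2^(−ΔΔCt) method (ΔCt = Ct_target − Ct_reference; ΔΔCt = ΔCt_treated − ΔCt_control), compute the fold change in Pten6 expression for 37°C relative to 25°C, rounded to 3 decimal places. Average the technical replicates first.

0.376

Mean Ct: Pten6 25°C 27.660; Pten6 37°C 29.140; Hprt 25°C 15.920; Hprt 37°C 15.990
ΔCt(25°C) = 27.660 − 15.920 = 11.740
ΔCt(37°C) = 29.140 − 15.990 = 13.150
ΔΔCt = 13.150 − 11.740 = 1.410
Fold change = 2^(−1.410) = 0.3763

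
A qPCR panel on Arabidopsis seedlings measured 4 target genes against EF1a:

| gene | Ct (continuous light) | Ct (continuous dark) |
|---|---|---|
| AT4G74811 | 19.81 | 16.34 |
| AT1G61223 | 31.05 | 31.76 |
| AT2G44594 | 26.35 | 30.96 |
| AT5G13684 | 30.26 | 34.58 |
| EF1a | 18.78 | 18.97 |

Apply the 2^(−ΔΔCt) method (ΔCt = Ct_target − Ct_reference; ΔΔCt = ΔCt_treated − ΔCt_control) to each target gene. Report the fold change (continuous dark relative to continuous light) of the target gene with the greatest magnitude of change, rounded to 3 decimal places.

AT4G74811: ΔΔCt = (16.34−18.97) − (19.81−18.78) = -2.63 − 1.03 = -3.66; fold change = 2^3.66 = 12.641
AT1G61223: ΔΔCt = (31.76−18.97) − (31.05−18.78) = 12.79 − 12.27 = 0.52; fold change = 2^-0.52 = 0.697
AT2G44594: ΔΔCt = (30.96−18.97) − (26.35−18.78) = 11.99 − 7.57 = 4.42; fold change = 2^-4.42 = 0.047
AT5G13684: ΔΔCt = (34.58−18.97) − (30.26−18.78) = 15.61 − 11.48 = 4.13; fold change = 2^-4.13 = 0.057
AT2G44594 has the largest |ΔΔCt| = 4.42.

0.047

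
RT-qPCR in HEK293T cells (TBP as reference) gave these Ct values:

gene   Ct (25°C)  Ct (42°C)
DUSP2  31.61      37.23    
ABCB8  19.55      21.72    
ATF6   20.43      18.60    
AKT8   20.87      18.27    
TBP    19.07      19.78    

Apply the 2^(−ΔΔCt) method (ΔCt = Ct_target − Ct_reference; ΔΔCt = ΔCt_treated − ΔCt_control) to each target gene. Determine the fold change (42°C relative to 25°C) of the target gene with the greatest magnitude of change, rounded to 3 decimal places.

DUSP2: ΔΔCt = (37.23−19.78) − (31.61−19.07) = 17.45 − 12.54 = 4.91; fold change = 2^-4.91 = 0.033
ABCB8: ΔΔCt = (21.72−19.78) − (19.55−19.07) = 1.94 − 0.48 = 1.46; fold change = 2^-1.46 = 0.363
ATF6: ΔΔCt = (18.60−19.78) − (20.43−19.07) = -1.18 − 1.36 = -2.54; fold change = 2^2.54 = 5.816
AKT8: ΔΔCt = (18.27−19.78) − (20.87−19.07) = -1.51 − 1.80 = -3.31; fold change = 2^3.31 = 9.918
DUSP2 has the largest |ΔΔCt| = 4.91.

0.033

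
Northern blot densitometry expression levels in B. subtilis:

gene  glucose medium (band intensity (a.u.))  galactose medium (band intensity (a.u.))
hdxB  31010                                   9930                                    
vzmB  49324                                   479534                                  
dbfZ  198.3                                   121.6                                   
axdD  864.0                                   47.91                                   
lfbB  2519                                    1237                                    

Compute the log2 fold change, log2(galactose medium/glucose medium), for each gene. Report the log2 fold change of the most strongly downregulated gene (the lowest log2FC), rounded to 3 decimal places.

-4.173

log2(9930/31010) = -1.643  (hdxB)
log2(479534/49324) = 3.281  (vzmB)
log2(121.6/198.3) = -0.706  (dbfZ)
log2(47.91/864.0) = -4.173  (axdD)
log2(1237/2519) = -1.026  (lfbB)
axdD is most strongly downregulated.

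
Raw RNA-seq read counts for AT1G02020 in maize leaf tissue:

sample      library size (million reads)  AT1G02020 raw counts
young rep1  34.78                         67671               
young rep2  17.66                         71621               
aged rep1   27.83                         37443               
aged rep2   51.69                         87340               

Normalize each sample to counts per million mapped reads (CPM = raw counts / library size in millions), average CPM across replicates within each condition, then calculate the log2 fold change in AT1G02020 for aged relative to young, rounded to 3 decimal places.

-0.984

CPM(young rep1) = 67671 / 34.78 = 1945.6872
CPM(young rep2) = 71621 / 17.66 = 4055.5493
CPM(aged rep1) = 37443 / 27.83 = 1345.4186
CPM(aged rep2) = 87340 / 51.69 = 1689.6885
mean CPM(young) = 3000.6182; mean CPM(aged) = 1517.5536
Fold change = 1517.5536 / 3000.6182 = 0.50575
log2(0.50575) = -0.9835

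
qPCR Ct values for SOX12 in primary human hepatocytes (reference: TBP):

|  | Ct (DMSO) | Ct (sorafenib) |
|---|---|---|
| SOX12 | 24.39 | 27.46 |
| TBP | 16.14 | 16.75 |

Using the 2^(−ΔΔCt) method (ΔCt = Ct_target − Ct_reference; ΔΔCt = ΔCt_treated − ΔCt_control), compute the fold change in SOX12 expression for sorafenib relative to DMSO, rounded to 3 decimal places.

0.182

ΔCt(DMSO) = 24.390 − 16.140 = 8.250
ΔCt(sorafenib) = 27.460 − 16.750 = 10.710
ΔΔCt = 10.710 − 8.250 = 2.460
Fold change = 2^(−2.460) = 0.1817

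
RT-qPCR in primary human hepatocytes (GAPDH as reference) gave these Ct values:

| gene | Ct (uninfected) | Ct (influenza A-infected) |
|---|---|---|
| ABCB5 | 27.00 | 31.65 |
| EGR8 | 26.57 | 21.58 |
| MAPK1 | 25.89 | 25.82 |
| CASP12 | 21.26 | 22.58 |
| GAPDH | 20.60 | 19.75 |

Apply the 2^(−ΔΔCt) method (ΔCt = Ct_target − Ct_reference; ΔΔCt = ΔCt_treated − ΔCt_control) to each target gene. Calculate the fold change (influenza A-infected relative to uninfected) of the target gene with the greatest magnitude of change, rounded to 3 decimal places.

ABCB5: ΔΔCt = (31.65−19.75) − (27.00−20.60) = 11.90 − 6.40 = 5.50; fold change = 2^-5.50 = 0.022
EGR8: ΔΔCt = (21.58−19.75) − (26.57−20.60) = 1.83 − 5.97 = -4.14; fold change = 2^4.14 = 17.630
MAPK1: ΔΔCt = (25.82−19.75) − (25.89−20.60) = 6.07 − 5.29 = 0.78; fold change = 2^-0.78 = 0.582
CASP12: ΔΔCt = (22.58−19.75) − (21.26−20.60) = 2.83 − 0.66 = 2.17; fold change = 2^-2.17 = 0.222
ABCB5 has the largest |ΔΔCt| = 5.50.

0.022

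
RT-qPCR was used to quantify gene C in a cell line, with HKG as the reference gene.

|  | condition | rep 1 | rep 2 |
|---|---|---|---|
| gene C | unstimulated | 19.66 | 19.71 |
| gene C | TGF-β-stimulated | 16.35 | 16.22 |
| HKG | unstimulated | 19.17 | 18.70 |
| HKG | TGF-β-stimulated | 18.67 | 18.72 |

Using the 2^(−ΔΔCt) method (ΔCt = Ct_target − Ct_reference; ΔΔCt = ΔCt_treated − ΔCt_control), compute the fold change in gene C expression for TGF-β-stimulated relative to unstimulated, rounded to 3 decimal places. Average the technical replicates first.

Mean Ct: gene C unstimulated 19.685; gene C TGF-β-stimulated 16.285; HKG unstimulated 18.935; HKG TGF-β-stimulated 18.695
ΔCt(unstimulated) = 19.685 − 18.935 = 0.750
ΔCt(TGF-β-stimulated) = 16.285 − 18.695 = -2.410
ΔΔCt = -2.410 − 0.750 = -3.160
Fold change = 2^(−(-3.160)) = 2^3.160 = 8.9383

8.938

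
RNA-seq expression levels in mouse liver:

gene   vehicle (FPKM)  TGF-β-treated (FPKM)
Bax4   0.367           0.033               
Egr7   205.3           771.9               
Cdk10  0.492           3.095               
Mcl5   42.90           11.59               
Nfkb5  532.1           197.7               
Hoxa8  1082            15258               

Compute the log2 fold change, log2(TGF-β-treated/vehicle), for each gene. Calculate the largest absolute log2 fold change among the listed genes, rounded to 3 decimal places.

log2(0.033/0.367) = -3.475  (Bax4)
log2(771.9/205.3) = 1.911  (Egr7)
log2(3.095/0.492) = 2.653  (Cdk10)
log2(11.59/42.90) = -1.888  (Mcl5)
log2(197.7/532.1) = -1.428  (Nfkb5)
log2(15258/1082) = 3.818  (Hoxa8)
The largest magnitude belongs to Hoxa8.

3.818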